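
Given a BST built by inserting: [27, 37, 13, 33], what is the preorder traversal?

Tree insertion order: [27, 37, 13, 33]
Tree (level-order array): [27, 13, 37, None, None, 33]
Preorder traversal: [27, 13, 37, 33]


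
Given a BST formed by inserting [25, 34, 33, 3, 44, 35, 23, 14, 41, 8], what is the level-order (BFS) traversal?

Tree insertion order: [25, 34, 33, 3, 44, 35, 23, 14, 41, 8]
Tree (level-order array): [25, 3, 34, None, 23, 33, 44, 14, None, None, None, 35, None, 8, None, None, 41]
BFS from the root, enqueuing left then right child of each popped node:
  queue [25] -> pop 25, enqueue [3, 34], visited so far: [25]
  queue [3, 34] -> pop 3, enqueue [23], visited so far: [25, 3]
  queue [34, 23] -> pop 34, enqueue [33, 44], visited so far: [25, 3, 34]
  queue [23, 33, 44] -> pop 23, enqueue [14], visited so far: [25, 3, 34, 23]
  queue [33, 44, 14] -> pop 33, enqueue [none], visited so far: [25, 3, 34, 23, 33]
  queue [44, 14] -> pop 44, enqueue [35], visited so far: [25, 3, 34, 23, 33, 44]
  queue [14, 35] -> pop 14, enqueue [8], visited so far: [25, 3, 34, 23, 33, 44, 14]
  queue [35, 8] -> pop 35, enqueue [41], visited so far: [25, 3, 34, 23, 33, 44, 14, 35]
  queue [8, 41] -> pop 8, enqueue [none], visited so far: [25, 3, 34, 23, 33, 44, 14, 35, 8]
  queue [41] -> pop 41, enqueue [none], visited so far: [25, 3, 34, 23, 33, 44, 14, 35, 8, 41]
Result: [25, 3, 34, 23, 33, 44, 14, 35, 8, 41]


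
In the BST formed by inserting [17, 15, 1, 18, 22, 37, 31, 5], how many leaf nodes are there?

Tree built from: [17, 15, 1, 18, 22, 37, 31, 5]
Tree (level-order array): [17, 15, 18, 1, None, None, 22, None, 5, None, 37, None, None, 31]
Rule: A leaf has 0 children.
Per-node child counts:
  node 17: 2 child(ren)
  node 15: 1 child(ren)
  node 1: 1 child(ren)
  node 5: 0 child(ren)
  node 18: 1 child(ren)
  node 22: 1 child(ren)
  node 37: 1 child(ren)
  node 31: 0 child(ren)
Matching nodes: [5, 31]
Count of leaf nodes: 2


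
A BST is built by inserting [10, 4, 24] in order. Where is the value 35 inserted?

Starting tree (level order): [10, 4, 24]
Insertion path: 10 -> 24
Result: insert 35 as right child of 24
Final tree (level order): [10, 4, 24, None, None, None, 35]


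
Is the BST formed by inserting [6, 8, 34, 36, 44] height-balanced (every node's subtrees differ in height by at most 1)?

Tree (level-order array): [6, None, 8, None, 34, None, 36, None, 44]
Definition: a tree is height-balanced if, at every node, |h(left) - h(right)| <= 1 (empty subtree has height -1).
Bottom-up per-node check:
  node 44: h_left=-1, h_right=-1, diff=0 [OK], height=0
  node 36: h_left=-1, h_right=0, diff=1 [OK], height=1
  node 34: h_left=-1, h_right=1, diff=2 [FAIL (|-1-1|=2 > 1)], height=2
  node 8: h_left=-1, h_right=2, diff=3 [FAIL (|-1-2|=3 > 1)], height=3
  node 6: h_left=-1, h_right=3, diff=4 [FAIL (|-1-3|=4 > 1)], height=4
Node 34 violates the condition: |-1 - 1| = 2 > 1.
Result: Not balanced


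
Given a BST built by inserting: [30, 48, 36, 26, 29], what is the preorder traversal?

Tree insertion order: [30, 48, 36, 26, 29]
Tree (level-order array): [30, 26, 48, None, 29, 36]
Preorder traversal: [30, 26, 29, 48, 36]


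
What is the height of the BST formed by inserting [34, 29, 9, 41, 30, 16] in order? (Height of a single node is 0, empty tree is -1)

Insertion order: [34, 29, 9, 41, 30, 16]
Tree (level-order array): [34, 29, 41, 9, 30, None, None, None, 16]
Compute height bottom-up (empty subtree = -1):
  height(16) = 1 + max(-1, -1) = 0
  height(9) = 1 + max(-1, 0) = 1
  height(30) = 1 + max(-1, -1) = 0
  height(29) = 1 + max(1, 0) = 2
  height(41) = 1 + max(-1, -1) = 0
  height(34) = 1 + max(2, 0) = 3
Height = 3


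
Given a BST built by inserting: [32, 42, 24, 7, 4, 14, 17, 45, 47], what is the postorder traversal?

Tree insertion order: [32, 42, 24, 7, 4, 14, 17, 45, 47]
Tree (level-order array): [32, 24, 42, 7, None, None, 45, 4, 14, None, 47, None, None, None, 17]
Postorder traversal: [4, 17, 14, 7, 24, 47, 45, 42, 32]


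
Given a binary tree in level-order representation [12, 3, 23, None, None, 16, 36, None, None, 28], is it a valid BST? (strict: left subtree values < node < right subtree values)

Level-order array: [12, 3, 23, None, None, 16, 36, None, None, 28]
Validate using subtree bounds (lo, hi): at each node, require lo < value < hi,
then recurse left with hi=value and right with lo=value.
Preorder trace (stopping at first violation):
  at node 12 with bounds (-inf, +inf): OK
  at node 3 with bounds (-inf, 12): OK
  at node 23 with bounds (12, +inf): OK
  at node 16 with bounds (12, 23): OK
  at node 36 with bounds (23, +inf): OK
  at node 28 with bounds (23, 36): OK
No violation found at any node.
Result: Valid BST


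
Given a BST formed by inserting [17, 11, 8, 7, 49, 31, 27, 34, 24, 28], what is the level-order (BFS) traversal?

Tree insertion order: [17, 11, 8, 7, 49, 31, 27, 34, 24, 28]
Tree (level-order array): [17, 11, 49, 8, None, 31, None, 7, None, 27, 34, None, None, 24, 28]
BFS from the root, enqueuing left then right child of each popped node:
  queue [17] -> pop 17, enqueue [11, 49], visited so far: [17]
  queue [11, 49] -> pop 11, enqueue [8], visited so far: [17, 11]
  queue [49, 8] -> pop 49, enqueue [31], visited so far: [17, 11, 49]
  queue [8, 31] -> pop 8, enqueue [7], visited so far: [17, 11, 49, 8]
  queue [31, 7] -> pop 31, enqueue [27, 34], visited so far: [17, 11, 49, 8, 31]
  queue [7, 27, 34] -> pop 7, enqueue [none], visited so far: [17, 11, 49, 8, 31, 7]
  queue [27, 34] -> pop 27, enqueue [24, 28], visited so far: [17, 11, 49, 8, 31, 7, 27]
  queue [34, 24, 28] -> pop 34, enqueue [none], visited so far: [17, 11, 49, 8, 31, 7, 27, 34]
  queue [24, 28] -> pop 24, enqueue [none], visited so far: [17, 11, 49, 8, 31, 7, 27, 34, 24]
  queue [28] -> pop 28, enqueue [none], visited so far: [17, 11, 49, 8, 31, 7, 27, 34, 24, 28]
Result: [17, 11, 49, 8, 31, 7, 27, 34, 24, 28]


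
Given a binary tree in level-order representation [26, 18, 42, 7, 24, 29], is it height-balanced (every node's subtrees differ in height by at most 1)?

Tree (level-order array): [26, 18, 42, 7, 24, 29]
Definition: a tree is height-balanced if, at every node, |h(left) - h(right)| <= 1 (empty subtree has height -1).
Bottom-up per-node check:
  node 7: h_left=-1, h_right=-1, diff=0 [OK], height=0
  node 24: h_left=-1, h_right=-1, diff=0 [OK], height=0
  node 18: h_left=0, h_right=0, diff=0 [OK], height=1
  node 29: h_left=-1, h_right=-1, diff=0 [OK], height=0
  node 42: h_left=0, h_right=-1, diff=1 [OK], height=1
  node 26: h_left=1, h_right=1, diff=0 [OK], height=2
All nodes satisfy the balance condition.
Result: Balanced


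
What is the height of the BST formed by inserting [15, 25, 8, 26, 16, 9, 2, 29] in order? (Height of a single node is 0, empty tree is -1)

Insertion order: [15, 25, 8, 26, 16, 9, 2, 29]
Tree (level-order array): [15, 8, 25, 2, 9, 16, 26, None, None, None, None, None, None, None, 29]
Compute height bottom-up (empty subtree = -1):
  height(2) = 1 + max(-1, -1) = 0
  height(9) = 1 + max(-1, -1) = 0
  height(8) = 1 + max(0, 0) = 1
  height(16) = 1 + max(-1, -1) = 0
  height(29) = 1 + max(-1, -1) = 0
  height(26) = 1 + max(-1, 0) = 1
  height(25) = 1 + max(0, 1) = 2
  height(15) = 1 + max(1, 2) = 3
Height = 3


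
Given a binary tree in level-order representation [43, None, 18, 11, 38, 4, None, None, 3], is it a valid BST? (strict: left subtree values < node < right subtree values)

Level-order array: [43, None, 18, 11, 38, 4, None, None, 3]
Validate using subtree bounds (lo, hi): at each node, require lo < value < hi,
then recurse left with hi=value and right with lo=value.
Preorder trace (stopping at first violation):
  at node 43 with bounds (-inf, +inf): OK
  at node 18 with bounds (43, +inf): VIOLATION
Node 18 violates its bound: not (43 < 18 < +inf).
Result: Not a valid BST


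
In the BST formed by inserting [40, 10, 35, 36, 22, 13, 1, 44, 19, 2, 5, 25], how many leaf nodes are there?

Tree built from: [40, 10, 35, 36, 22, 13, 1, 44, 19, 2, 5, 25]
Tree (level-order array): [40, 10, 44, 1, 35, None, None, None, 2, 22, 36, None, 5, 13, 25, None, None, None, None, None, 19]
Rule: A leaf has 0 children.
Per-node child counts:
  node 40: 2 child(ren)
  node 10: 2 child(ren)
  node 1: 1 child(ren)
  node 2: 1 child(ren)
  node 5: 0 child(ren)
  node 35: 2 child(ren)
  node 22: 2 child(ren)
  node 13: 1 child(ren)
  node 19: 0 child(ren)
  node 25: 0 child(ren)
  node 36: 0 child(ren)
  node 44: 0 child(ren)
Matching nodes: [5, 19, 25, 36, 44]
Count of leaf nodes: 5


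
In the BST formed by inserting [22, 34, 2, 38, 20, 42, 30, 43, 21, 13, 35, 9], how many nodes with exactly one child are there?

Tree built from: [22, 34, 2, 38, 20, 42, 30, 43, 21, 13, 35, 9]
Tree (level-order array): [22, 2, 34, None, 20, 30, 38, 13, 21, None, None, 35, 42, 9, None, None, None, None, None, None, 43]
Rule: These are nodes with exactly 1 non-null child.
Per-node child counts:
  node 22: 2 child(ren)
  node 2: 1 child(ren)
  node 20: 2 child(ren)
  node 13: 1 child(ren)
  node 9: 0 child(ren)
  node 21: 0 child(ren)
  node 34: 2 child(ren)
  node 30: 0 child(ren)
  node 38: 2 child(ren)
  node 35: 0 child(ren)
  node 42: 1 child(ren)
  node 43: 0 child(ren)
Matching nodes: [2, 13, 42]
Count of nodes with exactly one child: 3


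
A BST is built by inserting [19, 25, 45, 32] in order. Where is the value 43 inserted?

Starting tree (level order): [19, None, 25, None, 45, 32]
Insertion path: 19 -> 25 -> 45 -> 32
Result: insert 43 as right child of 32
Final tree (level order): [19, None, 25, None, 45, 32, None, None, 43]


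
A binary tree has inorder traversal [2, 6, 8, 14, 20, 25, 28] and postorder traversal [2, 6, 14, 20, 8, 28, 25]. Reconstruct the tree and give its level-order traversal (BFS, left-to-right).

Inorder:   [2, 6, 8, 14, 20, 25, 28]
Postorder: [2, 6, 14, 20, 8, 28, 25]
Algorithm: postorder visits root last, so walk postorder right-to-left;
each value is the root of the current inorder slice — split it at that
value, recurse on the right subtree first, then the left.
Recursive splits:
  root=25; inorder splits into left=[2, 6, 8, 14, 20], right=[28]
  root=28; inorder splits into left=[], right=[]
  root=8; inorder splits into left=[2, 6], right=[14, 20]
  root=20; inorder splits into left=[14], right=[]
  root=14; inorder splits into left=[], right=[]
  root=6; inorder splits into left=[2], right=[]
  root=2; inorder splits into left=[], right=[]
Reconstructed level-order: [25, 8, 28, 6, 20, 2, 14]


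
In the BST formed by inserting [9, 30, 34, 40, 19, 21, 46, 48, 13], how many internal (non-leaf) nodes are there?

Tree built from: [9, 30, 34, 40, 19, 21, 46, 48, 13]
Tree (level-order array): [9, None, 30, 19, 34, 13, 21, None, 40, None, None, None, None, None, 46, None, 48]
Rule: An internal node has at least one child.
Per-node child counts:
  node 9: 1 child(ren)
  node 30: 2 child(ren)
  node 19: 2 child(ren)
  node 13: 0 child(ren)
  node 21: 0 child(ren)
  node 34: 1 child(ren)
  node 40: 1 child(ren)
  node 46: 1 child(ren)
  node 48: 0 child(ren)
Matching nodes: [9, 30, 19, 34, 40, 46]
Count of internal (non-leaf) nodes: 6


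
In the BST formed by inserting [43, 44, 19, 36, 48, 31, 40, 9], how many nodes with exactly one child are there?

Tree built from: [43, 44, 19, 36, 48, 31, 40, 9]
Tree (level-order array): [43, 19, 44, 9, 36, None, 48, None, None, 31, 40]
Rule: These are nodes with exactly 1 non-null child.
Per-node child counts:
  node 43: 2 child(ren)
  node 19: 2 child(ren)
  node 9: 0 child(ren)
  node 36: 2 child(ren)
  node 31: 0 child(ren)
  node 40: 0 child(ren)
  node 44: 1 child(ren)
  node 48: 0 child(ren)
Matching nodes: [44]
Count of nodes with exactly one child: 1


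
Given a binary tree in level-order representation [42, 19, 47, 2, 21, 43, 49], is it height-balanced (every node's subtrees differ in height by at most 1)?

Tree (level-order array): [42, 19, 47, 2, 21, 43, 49]
Definition: a tree is height-balanced if, at every node, |h(left) - h(right)| <= 1 (empty subtree has height -1).
Bottom-up per-node check:
  node 2: h_left=-1, h_right=-1, diff=0 [OK], height=0
  node 21: h_left=-1, h_right=-1, diff=0 [OK], height=0
  node 19: h_left=0, h_right=0, diff=0 [OK], height=1
  node 43: h_left=-1, h_right=-1, diff=0 [OK], height=0
  node 49: h_left=-1, h_right=-1, diff=0 [OK], height=0
  node 47: h_left=0, h_right=0, diff=0 [OK], height=1
  node 42: h_left=1, h_right=1, diff=0 [OK], height=2
All nodes satisfy the balance condition.
Result: Balanced


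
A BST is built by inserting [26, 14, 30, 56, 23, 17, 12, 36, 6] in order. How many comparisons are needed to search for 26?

Search path for 26: 26
Found: True
Comparisons: 1


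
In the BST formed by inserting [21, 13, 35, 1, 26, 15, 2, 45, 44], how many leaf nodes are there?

Tree built from: [21, 13, 35, 1, 26, 15, 2, 45, 44]
Tree (level-order array): [21, 13, 35, 1, 15, 26, 45, None, 2, None, None, None, None, 44]
Rule: A leaf has 0 children.
Per-node child counts:
  node 21: 2 child(ren)
  node 13: 2 child(ren)
  node 1: 1 child(ren)
  node 2: 0 child(ren)
  node 15: 0 child(ren)
  node 35: 2 child(ren)
  node 26: 0 child(ren)
  node 45: 1 child(ren)
  node 44: 0 child(ren)
Matching nodes: [2, 15, 26, 44]
Count of leaf nodes: 4


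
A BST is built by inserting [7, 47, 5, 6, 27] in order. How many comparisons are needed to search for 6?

Search path for 6: 7 -> 5 -> 6
Found: True
Comparisons: 3


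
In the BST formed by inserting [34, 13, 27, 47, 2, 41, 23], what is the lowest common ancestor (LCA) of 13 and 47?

Tree insertion order: [34, 13, 27, 47, 2, 41, 23]
Tree (level-order array): [34, 13, 47, 2, 27, 41, None, None, None, 23]
In a BST, the LCA of p=13, q=47 is the first node v on the
root-to-leaf path with p <= v <= q (go left if both < v, right if both > v).
Walk from root:
  at 34: 13 <= 34 <= 47, this is the LCA
LCA = 34


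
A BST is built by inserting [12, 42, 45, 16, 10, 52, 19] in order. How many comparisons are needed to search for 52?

Search path for 52: 12 -> 42 -> 45 -> 52
Found: True
Comparisons: 4


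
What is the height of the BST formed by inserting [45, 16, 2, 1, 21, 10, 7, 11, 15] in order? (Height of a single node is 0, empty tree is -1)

Insertion order: [45, 16, 2, 1, 21, 10, 7, 11, 15]
Tree (level-order array): [45, 16, None, 2, 21, 1, 10, None, None, None, None, 7, 11, None, None, None, 15]
Compute height bottom-up (empty subtree = -1):
  height(1) = 1 + max(-1, -1) = 0
  height(7) = 1 + max(-1, -1) = 0
  height(15) = 1 + max(-1, -1) = 0
  height(11) = 1 + max(-1, 0) = 1
  height(10) = 1 + max(0, 1) = 2
  height(2) = 1 + max(0, 2) = 3
  height(21) = 1 + max(-1, -1) = 0
  height(16) = 1 + max(3, 0) = 4
  height(45) = 1 + max(4, -1) = 5
Height = 5


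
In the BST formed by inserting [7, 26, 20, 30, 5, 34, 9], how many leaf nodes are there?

Tree built from: [7, 26, 20, 30, 5, 34, 9]
Tree (level-order array): [7, 5, 26, None, None, 20, 30, 9, None, None, 34]
Rule: A leaf has 0 children.
Per-node child counts:
  node 7: 2 child(ren)
  node 5: 0 child(ren)
  node 26: 2 child(ren)
  node 20: 1 child(ren)
  node 9: 0 child(ren)
  node 30: 1 child(ren)
  node 34: 0 child(ren)
Matching nodes: [5, 9, 34]
Count of leaf nodes: 3


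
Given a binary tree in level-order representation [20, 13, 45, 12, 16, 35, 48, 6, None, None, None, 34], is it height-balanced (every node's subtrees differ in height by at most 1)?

Tree (level-order array): [20, 13, 45, 12, 16, 35, 48, 6, None, None, None, 34]
Definition: a tree is height-balanced if, at every node, |h(left) - h(right)| <= 1 (empty subtree has height -1).
Bottom-up per-node check:
  node 6: h_left=-1, h_right=-1, diff=0 [OK], height=0
  node 12: h_left=0, h_right=-1, diff=1 [OK], height=1
  node 16: h_left=-1, h_right=-1, diff=0 [OK], height=0
  node 13: h_left=1, h_right=0, diff=1 [OK], height=2
  node 34: h_left=-1, h_right=-1, diff=0 [OK], height=0
  node 35: h_left=0, h_right=-1, diff=1 [OK], height=1
  node 48: h_left=-1, h_right=-1, diff=0 [OK], height=0
  node 45: h_left=1, h_right=0, diff=1 [OK], height=2
  node 20: h_left=2, h_right=2, diff=0 [OK], height=3
All nodes satisfy the balance condition.
Result: Balanced


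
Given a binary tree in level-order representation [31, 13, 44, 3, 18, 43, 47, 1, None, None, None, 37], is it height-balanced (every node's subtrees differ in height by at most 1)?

Tree (level-order array): [31, 13, 44, 3, 18, 43, 47, 1, None, None, None, 37]
Definition: a tree is height-balanced if, at every node, |h(left) - h(right)| <= 1 (empty subtree has height -1).
Bottom-up per-node check:
  node 1: h_left=-1, h_right=-1, diff=0 [OK], height=0
  node 3: h_left=0, h_right=-1, diff=1 [OK], height=1
  node 18: h_left=-1, h_right=-1, diff=0 [OK], height=0
  node 13: h_left=1, h_right=0, diff=1 [OK], height=2
  node 37: h_left=-1, h_right=-1, diff=0 [OK], height=0
  node 43: h_left=0, h_right=-1, diff=1 [OK], height=1
  node 47: h_left=-1, h_right=-1, diff=0 [OK], height=0
  node 44: h_left=1, h_right=0, diff=1 [OK], height=2
  node 31: h_left=2, h_right=2, diff=0 [OK], height=3
All nodes satisfy the balance condition.
Result: Balanced


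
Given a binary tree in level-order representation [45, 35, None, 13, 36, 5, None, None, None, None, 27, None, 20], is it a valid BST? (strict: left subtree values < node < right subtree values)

Level-order array: [45, 35, None, 13, 36, 5, None, None, None, None, 27, None, 20]
Validate using subtree bounds (lo, hi): at each node, require lo < value < hi,
then recurse left with hi=value and right with lo=value.
Preorder trace (stopping at first violation):
  at node 45 with bounds (-inf, +inf): OK
  at node 35 with bounds (-inf, 45): OK
  at node 13 with bounds (-inf, 35): OK
  at node 5 with bounds (-inf, 13): OK
  at node 27 with bounds (5, 13): VIOLATION
Node 27 violates its bound: not (5 < 27 < 13).
Result: Not a valid BST


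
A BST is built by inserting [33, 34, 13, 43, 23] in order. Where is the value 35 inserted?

Starting tree (level order): [33, 13, 34, None, 23, None, 43]
Insertion path: 33 -> 34 -> 43
Result: insert 35 as left child of 43
Final tree (level order): [33, 13, 34, None, 23, None, 43, None, None, 35]


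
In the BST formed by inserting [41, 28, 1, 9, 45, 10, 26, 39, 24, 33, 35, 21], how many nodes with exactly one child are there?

Tree built from: [41, 28, 1, 9, 45, 10, 26, 39, 24, 33, 35, 21]
Tree (level-order array): [41, 28, 45, 1, 39, None, None, None, 9, 33, None, None, 10, None, 35, None, 26, None, None, 24, None, 21]
Rule: These are nodes with exactly 1 non-null child.
Per-node child counts:
  node 41: 2 child(ren)
  node 28: 2 child(ren)
  node 1: 1 child(ren)
  node 9: 1 child(ren)
  node 10: 1 child(ren)
  node 26: 1 child(ren)
  node 24: 1 child(ren)
  node 21: 0 child(ren)
  node 39: 1 child(ren)
  node 33: 1 child(ren)
  node 35: 0 child(ren)
  node 45: 0 child(ren)
Matching nodes: [1, 9, 10, 26, 24, 39, 33]
Count of nodes with exactly one child: 7


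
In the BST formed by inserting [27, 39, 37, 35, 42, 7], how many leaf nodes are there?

Tree built from: [27, 39, 37, 35, 42, 7]
Tree (level-order array): [27, 7, 39, None, None, 37, 42, 35]
Rule: A leaf has 0 children.
Per-node child counts:
  node 27: 2 child(ren)
  node 7: 0 child(ren)
  node 39: 2 child(ren)
  node 37: 1 child(ren)
  node 35: 0 child(ren)
  node 42: 0 child(ren)
Matching nodes: [7, 35, 42]
Count of leaf nodes: 3


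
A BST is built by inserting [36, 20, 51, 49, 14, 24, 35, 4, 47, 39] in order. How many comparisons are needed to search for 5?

Search path for 5: 36 -> 20 -> 14 -> 4
Found: False
Comparisons: 4


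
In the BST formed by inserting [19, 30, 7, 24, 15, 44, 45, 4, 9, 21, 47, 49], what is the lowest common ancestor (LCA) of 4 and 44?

Tree insertion order: [19, 30, 7, 24, 15, 44, 45, 4, 9, 21, 47, 49]
Tree (level-order array): [19, 7, 30, 4, 15, 24, 44, None, None, 9, None, 21, None, None, 45, None, None, None, None, None, 47, None, 49]
In a BST, the LCA of p=4, q=44 is the first node v on the
root-to-leaf path with p <= v <= q (go left if both < v, right if both > v).
Walk from root:
  at 19: 4 <= 19 <= 44, this is the LCA
LCA = 19


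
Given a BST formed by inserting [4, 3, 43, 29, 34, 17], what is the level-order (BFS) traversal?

Tree insertion order: [4, 3, 43, 29, 34, 17]
Tree (level-order array): [4, 3, 43, None, None, 29, None, 17, 34]
BFS from the root, enqueuing left then right child of each popped node:
  queue [4] -> pop 4, enqueue [3, 43], visited so far: [4]
  queue [3, 43] -> pop 3, enqueue [none], visited so far: [4, 3]
  queue [43] -> pop 43, enqueue [29], visited so far: [4, 3, 43]
  queue [29] -> pop 29, enqueue [17, 34], visited so far: [4, 3, 43, 29]
  queue [17, 34] -> pop 17, enqueue [none], visited so far: [4, 3, 43, 29, 17]
  queue [34] -> pop 34, enqueue [none], visited so far: [4, 3, 43, 29, 17, 34]
Result: [4, 3, 43, 29, 17, 34]


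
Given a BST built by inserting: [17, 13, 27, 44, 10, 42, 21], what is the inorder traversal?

Tree insertion order: [17, 13, 27, 44, 10, 42, 21]
Tree (level-order array): [17, 13, 27, 10, None, 21, 44, None, None, None, None, 42]
Inorder traversal: [10, 13, 17, 21, 27, 42, 44]


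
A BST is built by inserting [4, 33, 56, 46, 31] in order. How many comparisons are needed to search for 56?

Search path for 56: 4 -> 33 -> 56
Found: True
Comparisons: 3


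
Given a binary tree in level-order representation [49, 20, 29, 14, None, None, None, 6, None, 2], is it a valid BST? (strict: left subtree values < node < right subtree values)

Level-order array: [49, 20, 29, 14, None, None, None, 6, None, 2]
Validate using subtree bounds (lo, hi): at each node, require lo < value < hi,
then recurse left with hi=value and right with lo=value.
Preorder trace (stopping at first violation):
  at node 49 with bounds (-inf, +inf): OK
  at node 20 with bounds (-inf, 49): OK
  at node 14 with bounds (-inf, 20): OK
  at node 6 with bounds (-inf, 14): OK
  at node 2 with bounds (-inf, 6): OK
  at node 29 with bounds (49, +inf): VIOLATION
Node 29 violates its bound: not (49 < 29 < +inf).
Result: Not a valid BST


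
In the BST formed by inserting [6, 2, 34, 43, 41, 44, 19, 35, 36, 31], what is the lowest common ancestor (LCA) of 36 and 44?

Tree insertion order: [6, 2, 34, 43, 41, 44, 19, 35, 36, 31]
Tree (level-order array): [6, 2, 34, None, None, 19, 43, None, 31, 41, 44, None, None, 35, None, None, None, None, 36]
In a BST, the LCA of p=36, q=44 is the first node v on the
root-to-leaf path with p <= v <= q (go left if both < v, right if both > v).
Walk from root:
  at 6: both 36 and 44 > 6, go right
  at 34: both 36 and 44 > 34, go right
  at 43: 36 <= 43 <= 44, this is the LCA
LCA = 43


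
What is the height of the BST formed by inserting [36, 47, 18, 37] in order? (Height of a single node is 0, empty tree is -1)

Insertion order: [36, 47, 18, 37]
Tree (level-order array): [36, 18, 47, None, None, 37]
Compute height bottom-up (empty subtree = -1):
  height(18) = 1 + max(-1, -1) = 0
  height(37) = 1 + max(-1, -1) = 0
  height(47) = 1 + max(0, -1) = 1
  height(36) = 1 + max(0, 1) = 2
Height = 2


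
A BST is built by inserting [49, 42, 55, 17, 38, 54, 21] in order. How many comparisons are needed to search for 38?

Search path for 38: 49 -> 42 -> 17 -> 38
Found: True
Comparisons: 4


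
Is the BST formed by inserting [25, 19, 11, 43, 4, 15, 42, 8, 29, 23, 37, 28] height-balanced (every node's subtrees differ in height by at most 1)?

Tree (level-order array): [25, 19, 43, 11, 23, 42, None, 4, 15, None, None, 29, None, None, 8, None, None, 28, 37]
Definition: a tree is height-balanced if, at every node, |h(left) - h(right)| <= 1 (empty subtree has height -1).
Bottom-up per-node check:
  node 8: h_left=-1, h_right=-1, diff=0 [OK], height=0
  node 4: h_left=-1, h_right=0, diff=1 [OK], height=1
  node 15: h_left=-1, h_right=-1, diff=0 [OK], height=0
  node 11: h_left=1, h_right=0, diff=1 [OK], height=2
  node 23: h_left=-1, h_right=-1, diff=0 [OK], height=0
  node 19: h_left=2, h_right=0, diff=2 [FAIL (|2-0|=2 > 1)], height=3
  node 28: h_left=-1, h_right=-1, diff=0 [OK], height=0
  node 37: h_left=-1, h_right=-1, diff=0 [OK], height=0
  node 29: h_left=0, h_right=0, diff=0 [OK], height=1
  node 42: h_left=1, h_right=-1, diff=2 [FAIL (|1--1|=2 > 1)], height=2
  node 43: h_left=2, h_right=-1, diff=3 [FAIL (|2--1|=3 > 1)], height=3
  node 25: h_left=3, h_right=3, diff=0 [OK], height=4
Node 19 violates the condition: |2 - 0| = 2 > 1.
Result: Not balanced


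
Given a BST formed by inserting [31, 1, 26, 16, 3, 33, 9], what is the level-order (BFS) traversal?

Tree insertion order: [31, 1, 26, 16, 3, 33, 9]
Tree (level-order array): [31, 1, 33, None, 26, None, None, 16, None, 3, None, None, 9]
BFS from the root, enqueuing left then right child of each popped node:
  queue [31] -> pop 31, enqueue [1, 33], visited so far: [31]
  queue [1, 33] -> pop 1, enqueue [26], visited so far: [31, 1]
  queue [33, 26] -> pop 33, enqueue [none], visited so far: [31, 1, 33]
  queue [26] -> pop 26, enqueue [16], visited so far: [31, 1, 33, 26]
  queue [16] -> pop 16, enqueue [3], visited so far: [31, 1, 33, 26, 16]
  queue [3] -> pop 3, enqueue [9], visited so far: [31, 1, 33, 26, 16, 3]
  queue [9] -> pop 9, enqueue [none], visited so far: [31, 1, 33, 26, 16, 3, 9]
Result: [31, 1, 33, 26, 16, 3, 9]


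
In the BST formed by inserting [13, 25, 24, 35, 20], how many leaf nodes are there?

Tree built from: [13, 25, 24, 35, 20]
Tree (level-order array): [13, None, 25, 24, 35, 20]
Rule: A leaf has 0 children.
Per-node child counts:
  node 13: 1 child(ren)
  node 25: 2 child(ren)
  node 24: 1 child(ren)
  node 20: 0 child(ren)
  node 35: 0 child(ren)
Matching nodes: [20, 35]
Count of leaf nodes: 2


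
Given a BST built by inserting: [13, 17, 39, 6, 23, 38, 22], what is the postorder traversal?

Tree insertion order: [13, 17, 39, 6, 23, 38, 22]
Tree (level-order array): [13, 6, 17, None, None, None, 39, 23, None, 22, 38]
Postorder traversal: [6, 22, 38, 23, 39, 17, 13]


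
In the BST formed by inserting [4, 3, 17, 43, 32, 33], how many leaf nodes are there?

Tree built from: [4, 3, 17, 43, 32, 33]
Tree (level-order array): [4, 3, 17, None, None, None, 43, 32, None, None, 33]
Rule: A leaf has 0 children.
Per-node child counts:
  node 4: 2 child(ren)
  node 3: 0 child(ren)
  node 17: 1 child(ren)
  node 43: 1 child(ren)
  node 32: 1 child(ren)
  node 33: 0 child(ren)
Matching nodes: [3, 33]
Count of leaf nodes: 2


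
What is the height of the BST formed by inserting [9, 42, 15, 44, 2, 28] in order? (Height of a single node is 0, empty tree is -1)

Insertion order: [9, 42, 15, 44, 2, 28]
Tree (level-order array): [9, 2, 42, None, None, 15, 44, None, 28]
Compute height bottom-up (empty subtree = -1):
  height(2) = 1 + max(-1, -1) = 0
  height(28) = 1 + max(-1, -1) = 0
  height(15) = 1 + max(-1, 0) = 1
  height(44) = 1 + max(-1, -1) = 0
  height(42) = 1 + max(1, 0) = 2
  height(9) = 1 + max(0, 2) = 3
Height = 3


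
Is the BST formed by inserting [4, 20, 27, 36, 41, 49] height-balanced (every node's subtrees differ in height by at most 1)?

Tree (level-order array): [4, None, 20, None, 27, None, 36, None, 41, None, 49]
Definition: a tree is height-balanced if, at every node, |h(left) - h(right)| <= 1 (empty subtree has height -1).
Bottom-up per-node check:
  node 49: h_left=-1, h_right=-1, diff=0 [OK], height=0
  node 41: h_left=-1, h_right=0, diff=1 [OK], height=1
  node 36: h_left=-1, h_right=1, diff=2 [FAIL (|-1-1|=2 > 1)], height=2
  node 27: h_left=-1, h_right=2, diff=3 [FAIL (|-1-2|=3 > 1)], height=3
  node 20: h_left=-1, h_right=3, diff=4 [FAIL (|-1-3|=4 > 1)], height=4
  node 4: h_left=-1, h_right=4, diff=5 [FAIL (|-1-4|=5 > 1)], height=5
Node 36 violates the condition: |-1 - 1| = 2 > 1.
Result: Not balanced


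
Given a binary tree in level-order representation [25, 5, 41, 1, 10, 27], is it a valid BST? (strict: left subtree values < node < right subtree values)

Level-order array: [25, 5, 41, 1, 10, 27]
Validate using subtree bounds (lo, hi): at each node, require lo < value < hi,
then recurse left with hi=value and right with lo=value.
Preorder trace (stopping at first violation):
  at node 25 with bounds (-inf, +inf): OK
  at node 5 with bounds (-inf, 25): OK
  at node 1 with bounds (-inf, 5): OK
  at node 10 with bounds (5, 25): OK
  at node 41 with bounds (25, +inf): OK
  at node 27 with bounds (25, 41): OK
No violation found at any node.
Result: Valid BST


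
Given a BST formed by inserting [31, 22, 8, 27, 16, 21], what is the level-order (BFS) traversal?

Tree insertion order: [31, 22, 8, 27, 16, 21]
Tree (level-order array): [31, 22, None, 8, 27, None, 16, None, None, None, 21]
BFS from the root, enqueuing left then right child of each popped node:
  queue [31] -> pop 31, enqueue [22], visited so far: [31]
  queue [22] -> pop 22, enqueue [8, 27], visited so far: [31, 22]
  queue [8, 27] -> pop 8, enqueue [16], visited so far: [31, 22, 8]
  queue [27, 16] -> pop 27, enqueue [none], visited so far: [31, 22, 8, 27]
  queue [16] -> pop 16, enqueue [21], visited so far: [31, 22, 8, 27, 16]
  queue [21] -> pop 21, enqueue [none], visited so far: [31, 22, 8, 27, 16, 21]
Result: [31, 22, 8, 27, 16, 21]


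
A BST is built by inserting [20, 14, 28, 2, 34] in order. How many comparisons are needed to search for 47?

Search path for 47: 20 -> 28 -> 34
Found: False
Comparisons: 3


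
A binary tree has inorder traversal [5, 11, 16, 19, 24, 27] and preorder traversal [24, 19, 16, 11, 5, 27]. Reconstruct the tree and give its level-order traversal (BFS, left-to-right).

Inorder:  [5, 11, 16, 19, 24, 27]
Preorder: [24, 19, 16, 11, 5, 27]
Algorithm: preorder visits root first, so consume preorder in order;
for each root, split the current inorder slice at that value into
left-subtree inorder and right-subtree inorder, then recurse.
Recursive splits:
  root=24; inorder splits into left=[5, 11, 16, 19], right=[27]
  root=19; inorder splits into left=[5, 11, 16], right=[]
  root=16; inorder splits into left=[5, 11], right=[]
  root=11; inorder splits into left=[5], right=[]
  root=5; inorder splits into left=[], right=[]
  root=27; inorder splits into left=[], right=[]
Reconstructed level-order: [24, 19, 27, 16, 11, 5]


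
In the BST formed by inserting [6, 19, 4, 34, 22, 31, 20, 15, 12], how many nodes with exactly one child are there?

Tree built from: [6, 19, 4, 34, 22, 31, 20, 15, 12]
Tree (level-order array): [6, 4, 19, None, None, 15, 34, 12, None, 22, None, None, None, 20, 31]
Rule: These are nodes with exactly 1 non-null child.
Per-node child counts:
  node 6: 2 child(ren)
  node 4: 0 child(ren)
  node 19: 2 child(ren)
  node 15: 1 child(ren)
  node 12: 0 child(ren)
  node 34: 1 child(ren)
  node 22: 2 child(ren)
  node 20: 0 child(ren)
  node 31: 0 child(ren)
Matching nodes: [15, 34]
Count of nodes with exactly one child: 2


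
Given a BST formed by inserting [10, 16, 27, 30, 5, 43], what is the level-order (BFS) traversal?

Tree insertion order: [10, 16, 27, 30, 5, 43]
Tree (level-order array): [10, 5, 16, None, None, None, 27, None, 30, None, 43]
BFS from the root, enqueuing left then right child of each popped node:
  queue [10] -> pop 10, enqueue [5, 16], visited so far: [10]
  queue [5, 16] -> pop 5, enqueue [none], visited so far: [10, 5]
  queue [16] -> pop 16, enqueue [27], visited so far: [10, 5, 16]
  queue [27] -> pop 27, enqueue [30], visited so far: [10, 5, 16, 27]
  queue [30] -> pop 30, enqueue [43], visited so far: [10, 5, 16, 27, 30]
  queue [43] -> pop 43, enqueue [none], visited so far: [10, 5, 16, 27, 30, 43]
Result: [10, 5, 16, 27, 30, 43]


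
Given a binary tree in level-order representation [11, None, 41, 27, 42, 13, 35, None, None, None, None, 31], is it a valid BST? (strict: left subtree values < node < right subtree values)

Level-order array: [11, None, 41, 27, 42, 13, 35, None, None, None, None, 31]
Validate using subtree bounds (lo, hi): at each node, require lo < value < hi,
then recurse left with hi=value and right with lo=value.
Preorder trace (stopping at first violation):
  at node 11 with bounds (-inf, +inf): OK
  at node 41 with bounds (11, +inf): OK
  at node 27 with bounds (11, 41): OK
  at node 13 with bounds (11, 27): OK
  at node 35 with bounds (27, 41): OK
  at node 31 with bounds (27, 35): OK
  at node 42 with bounds (41, +inf): OK
No violation found at any node.
Result: Valid BST


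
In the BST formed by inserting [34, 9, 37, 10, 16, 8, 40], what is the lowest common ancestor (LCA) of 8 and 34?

Tree insertion order: [34, 9, 37, 10, 16, 8, 40]
Tree (level-order array): [34, 9, 37, 8, 10, None, 40, None, None, None, 16]
In a BST, the LCA of p=8, q=34 is the first node v on the
root-to-leaf path with p <= v <= q (go left if both < v, right if both > v).
Walk from root:
  at 34: 8 <= 34 <= 34, this is the LCA
LCA = 34


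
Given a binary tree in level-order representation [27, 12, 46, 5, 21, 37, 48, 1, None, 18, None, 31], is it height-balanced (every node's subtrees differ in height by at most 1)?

Tree (level-order array): [27, 12, 46, 5, 21, 37, 48, 1, None, 18, None, 31]
Definition: a tree is height-balanced if, at every node, |h(left) - h(right)| <= 1 (empty subtree has height -1).
Bottom-up per-node check:
  node 1: h_left=-1, h_right=-1, diff=0 [OK], height=0
  node 5: h_left=0, h_right=-1, diff=1 [OK], height=1
  node 18: h_left=-1, h_right=-1, diff=0 [OK], height=0
  node 21: h_left=0, h_right=-1, diff=1 [OK], height=1
  node 12: h_left=1, h_right=1, diff=0 [OK], height=2
  node 31: h_left=-1, h_right=-1, diff=0 [OK], height=0
  node 37: h_left=0, h_right=-1, diff=1 [OK], height=1
  node 48: h_left=-1, h_right=-1, diff=0 [OK], height=0
  node 46: h_left=1, h_right=0, diff=1 [OK], height=2
  node 27: h_left=2, h_right=2, diff=0 [OK], height=3
All nodes satisfy the balance condition.
Result: Balanced


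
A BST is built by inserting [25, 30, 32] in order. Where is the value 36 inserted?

Starting tree (level order): [25, None, 30, None, 32]
Insertion path: 25 -> 30 -> 32
Result: insert 36 as right child of 32
Final tree (level order): [25, None, 30, None, 32, None, 36]


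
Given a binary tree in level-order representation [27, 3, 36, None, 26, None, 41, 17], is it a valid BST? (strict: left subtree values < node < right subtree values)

Level-order array: [27, 3, 36, None, 26, None, 41, 17]
Validate using subtree bounds (lo, hi): at each node, require lo < value < hi,
then recurse left with hi=value and right with lo=value.
Preorder trace (stopping at first violation):
  at node 27 with bounds (-inf, +inf): OK
  at node 3 with bounds (-inf, 27): OK
  at node 26 with bounds (3, 27): OK
  at node 17 with bounds (3, 26): OK
  at node 36 with bounds (27, +inf): OK
  at node 41 with bounds (36, +inf): OK
No violation found at any node.
Result: Valid BST


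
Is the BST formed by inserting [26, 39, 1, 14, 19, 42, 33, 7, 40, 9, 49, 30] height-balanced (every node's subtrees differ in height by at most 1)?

Tree (level-order array): [26, 1, 39, None, 14, 33, 42, 7, 19, 30, None, 40, 49, None, 9]
Definition: a tree is height-balanced if, at every node, |h(left) - h(right)| <= 1 (empty subtree has height -1).
Bottom-up per-node check:
  node 9: h_left=-1, h_right=-1, diff=0 [OK], height=0
  node 7: h_left=-1, h_right=0, diff=1 [OK], height=1
  node 19: h_left=-1, h_right=-1, diff=0 [OK], height=0
  node 14: h_left=1, h_right=0, diff=1 [OK], height=2
  node 1: h_left=-1, h_right=2, diff=3 [FAIL (|-1-2|=3 > 1)], height=3
  node 30: h_left=-1, h_right=-1, diff=0 [OK], height=0
  node 33: h_left=0, h_right=-1, diff=1 [OK], height=1
  node 40: h_left=-1, h_right=-1, diff=0 [OK], height=0
  node 49: h_left=-1, h_right=-1, diff=0 [OK], height=0
  node 42: h_left=0, h_right=0, diff=0 [OK], height=1
  node 39: h_left=1, h_right=1, diff=0 [OK], height=2
  node 26: h_left=3, h_right=2, diff=1 [OK], height=4
Node 1 violates the condition: |-1 - 2| = 3 > 1.
Result: Not balanced


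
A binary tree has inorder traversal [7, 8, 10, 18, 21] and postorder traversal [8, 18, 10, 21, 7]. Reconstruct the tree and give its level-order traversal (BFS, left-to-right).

Inorder:   [7, 8, 10, 18, 21]
Postorder: [8, 18, 10, 21, 7]
Algorithm: postorder visits root last, so walk postorder right-to-left;
each value is the root of the current inorder slice — split it at that
value, recurse on the right subtree first, then the left.
Recursive splits:
  root=7; inorder splits into left=[], right=[8, 10, 18, 21]
  root=21; inorder splits into left=[8, 10, 18], right=[]
  root=10; inorder splits into left=[8], right=[18]
  root=18; inorder splits into left=[], right=[]
  root=8; inorder splits into left=[], right=[]
Reconstructed level-order: [7, 21, 10, 8, 18]


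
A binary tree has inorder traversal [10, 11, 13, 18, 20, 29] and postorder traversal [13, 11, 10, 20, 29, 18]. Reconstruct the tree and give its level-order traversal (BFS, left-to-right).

Inorder:   [10, 11, 13, 18, 20, 29]
Postorder: [13, 11, 10, 20, 29, 18]
Algorithm: postorder visits root last, so walk postorder right-to-left;
each value is the root of the current inorder slice — split it at that
value, recurse on the right subtree first, then the left.
Recursive splits:
  root=18; inorder splits into left=[10, 11, 13], right=[20, 29]
  root=29; inorder splits into left=[20], right=[]
  root=20; inorder splits into left=[], right=[]
  root=10; inorder splits into left=[], right=[11, 13]
  root=11; inorder splits into left=[], right=[13]
  root=13; inorder splits into left=[], right=[]
Reconstructed level-order: [18, 10, 29, 11, 20, 13]


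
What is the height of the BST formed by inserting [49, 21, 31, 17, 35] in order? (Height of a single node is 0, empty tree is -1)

Insertion order: [49, 21, 31, 17, 35]
Tree (level-order array): [49, 21, None, 17, 31, None, None, None, 35]
Compute height bottom-up (empty subtree = -1):
  height(17) = 1 + max(-1, -1) = 0
  height(35) = 1 + max(-1, -1) = 0
  height(31) = 1 + max(-1, 0) = 1
  height(21) = 1 + max(0, 1) = 2
  height(49) = 1 + max(2, -1) = 3
Height = 3


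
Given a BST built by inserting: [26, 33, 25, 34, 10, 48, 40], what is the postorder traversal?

Tree insertion order: [26, 33, 25, 34, 10, 48, 40]
Tree (level-order array): [26, 25, 33, 10, None, None, 34, None, None, None, 48, 40]
Postorder traversal: [10, 25, 40, 48, 34, 33, 26]


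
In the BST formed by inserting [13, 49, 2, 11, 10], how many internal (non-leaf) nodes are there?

Tree built from: [13, 49, 2, 11, 10]
Tree (level-order array): [13, 2, 49, None, 11, None, None, 10]
Rule: An internal node has at least one child.
Per-node child counts:
  node 13: 2 child(ren)
  node 2: 1 child(ren)
  node 11: 1 child(ren)
  node 10: 0 child(ren)
  node 49: 0 child(ren)
Matching nodes: [13, 2, 11]
Count of internal (non-leaf) nodes: 3


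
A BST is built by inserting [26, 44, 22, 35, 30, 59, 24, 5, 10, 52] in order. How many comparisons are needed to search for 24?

Search path for 24: 26 -> 22 -> 24
Found: True
Comparisons: 3


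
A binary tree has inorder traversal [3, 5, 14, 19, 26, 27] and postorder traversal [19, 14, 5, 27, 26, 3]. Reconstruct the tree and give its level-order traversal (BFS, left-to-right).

Inorder:   [3, 5, 14, 19, 26, 27]
Postorder: [19, 14, 5, 27, 26, 3]
Algorithm: postorder visits root last, so walk postorder right-to-left;
each value is the root of the current inorder slice — split it at that
value, recurse on the right subtree first, then the left.
Recursive splits:
  root=3; inorder splits into left=[], right=[5, 14, 19, 26, 27]
  root=26; inorder splits into left=[5, 14, 19], right=[27]
  root=27; inorder splits into left=[], right=[]
  root=5; inorder splits into left=[], right=[14, 19]
  root=14; inorder splits into left=[], right=[19]
  root=19; inorder splits into left=[], right=[]
Reconstructed level-order: [3, 26, 5, 27, 14, 19]


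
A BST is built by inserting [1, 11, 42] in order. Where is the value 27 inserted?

Starting tree (level order): [1, None, 11, None, 42]
Insertion path: 1 -> 11 -> 42
Result: insert 27 as left child of 42
Final tree (level order): [1, None, 11, None, 42, 27]
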